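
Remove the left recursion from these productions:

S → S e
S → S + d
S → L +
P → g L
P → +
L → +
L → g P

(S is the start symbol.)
S is directly left-recursive. The standard transformation for
  A → A α₁ | ... | A α_m | β₁ | ... | β_n
is
  A  → β₁ A' | ... | β_n A'
  A' → α₁ A' | ... | α_m A' | ε

S → L + becomes S → L + S'
S → S e becomes S' → e S'
S → S + d becomes S' → + d S'
Add S' → ε

Productions for other non-terminals are unchanged:
  P → g L
  P → +
  L → +
  L → g P

Resulting grammar:
S → L + S'
S' → e S'
S' → + d S'
S' → ε
P → g L
P → +
L → +
L → g P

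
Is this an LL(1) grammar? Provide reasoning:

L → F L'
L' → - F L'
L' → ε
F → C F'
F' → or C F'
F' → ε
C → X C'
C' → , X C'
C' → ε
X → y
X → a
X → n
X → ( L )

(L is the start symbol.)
Relevant sets:
  FOLLOW(L') = { $, ')' }
  FOLLOW(F') = { $, ')', '-' }
  FOLLOW(C') = { $, ')', '-', 'or' }

For L':
  PREDICT(L' → '-' F L') = { '-' }
  PREDICT(L' → ε) = { $, ')' }
For F':
  PREDICT(F' → or C F') = { 'or' }
  PREDICT(F' → ε) = { $, ')', '-' }
For C':
  PREDICT(C' → ',' X C') = { ',' }
  PREDICT(C' → ε) = { $, ')', '-', 'or' }
For X:
  PREDICT(X → y) = { 'y' }
  PREDICT(X → a) = { 'a' }
  PREDICT(X → n) = { 'n' }
  PREDICT(X → '(' L ')') = { '(' }
L, F, C have a single production, so nothing to check there.

All predict sets are disjoint. The grammar IS LL(1).

Answer: Yes, the grammar is LL(1).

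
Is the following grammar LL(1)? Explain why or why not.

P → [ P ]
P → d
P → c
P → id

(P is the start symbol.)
Yes, the grammar is LL(1).

For P:
  PREDICT(P → '[' P ']') = { '[' }
  PREDICT(P → d) = { 'd' }
  PREDICT(P → c) = { 'c' }
  PREDICT(P → id) = { 'id' }

All predict sets are disjoint. The grammar IS LL(1).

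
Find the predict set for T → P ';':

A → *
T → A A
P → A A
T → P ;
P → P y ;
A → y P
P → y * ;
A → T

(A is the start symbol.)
PREDICT(T → P ';') = (FIRST(RHS) \ {ε}) ∪ (FOLLOW(T) if ε ∈ FIRST(RHS), i.e. RHS ⇒* ε)
FIRST(P) = { '*', 'y' }
FIRST(P ';') = { '*', 'y' }
ε ∉ FIRST(P ';'), so FOLLOW(T) is not added.
PREDICT(T → P ';') = { '*', 'y' }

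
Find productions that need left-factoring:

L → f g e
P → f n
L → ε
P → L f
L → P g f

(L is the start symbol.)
No, left-factoring is not needed

Left-factoring is needed when two productions for the same non-terminal
share a common prefix on the right-hand side.

Productions for L:
  L → f g e
  L → ε
  L → P g f
Productions for P:
  P → f n
  P → L f

No common prefixes found.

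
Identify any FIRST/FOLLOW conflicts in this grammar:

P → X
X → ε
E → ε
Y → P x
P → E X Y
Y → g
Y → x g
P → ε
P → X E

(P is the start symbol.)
A FIRST/FOLLOW conflict occurs when a non-terminal N has a nullable alternative N → β (β ⇒* ε) and another alternative N → α with FIRST(α) ∩ FOLLOW(N) ≠ ∅: on such a lookahead the parser cannot decide between expanding α and letting N vanish via β.

Nullable non-terminals: E, P, X.
FIRST sets used below: FIRST(X) = { ε }, FIRST(E) = { ε }, FIRST(Y) = { 'g', 'x' }
E has a nullable alternative but only one production, so nothing to check.

P: nullable alternative(s) P → X, P → ε, P → X E; FOLLOW(P) = { $, 'x' }
  P → X: FIRST \ {ε} = { } — disjoint from FOLLOW(P)
  P → E X Y: FIRST \ {ε} = { 'g', 'x' } — overlaps FOLLOW(P) on { 'x' }: CONFLICT
  P → ε: FIRST \ {ε} = { } — disjoint from FOLLOW(P)
  P → X E: FIRST \ {ε} = { } — disjoint from FOLLOW(P)
X has a nullable alternative but only one production, so nothing to check.

Y has no nullable alternative, so no FIRST/FOLLOW check is needed there.

So the grammar has 1 FIRST/FOLLOW conflict (marked CONFLICT above).

Answer: Yes. P → E X Y with FOLLOW(P) on { 'x' }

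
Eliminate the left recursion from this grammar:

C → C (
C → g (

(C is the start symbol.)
C is directly left-recursive. The standard transformation for
  A → A α₁ | ... | A α_m | β₁ | ... | β_n
is
  A  → β₁ A' | ... | β_n A'
  A' → α₁ A' | ... | α_m A' | ε

C → g ( becomes C → g ( C'
C → C ( becomes C' → ( C'
Add C' → ε

Resulting grammar:
C → g ( C'
C' → ( C'
C' → ε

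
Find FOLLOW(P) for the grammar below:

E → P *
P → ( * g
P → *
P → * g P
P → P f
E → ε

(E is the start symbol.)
To compute FOLLOW(P), find every occurrence of P on a right-hand side N → α P β: add FIRST(β) \ {ε}, and if β is empty or nullable also add FOLLOW(N). Iterate to a fixed point.

In E → P *: P is followed by '*', add FIRST('*') \ {ε} = { '*' }
In P → * g P: P is at the end; this adds FOLLOW(P) to itself — nothing new
In P → P f: P is followed by f, add FIRST(f) \ {ε} = { 'f' }

Taking the union: FOLLOW(P) = { '*', 'f' }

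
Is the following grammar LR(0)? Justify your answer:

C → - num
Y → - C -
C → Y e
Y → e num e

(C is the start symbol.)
Yes, the grammar is LR(0)

A grammar is LR(0) if no state in the canonical LR(0) collection has:
  - both a shift item (dot before a terminal) and a complete item (shift-reduce conflict), or
  - two or more complete items (reduce-reduce conflict; the accept item [C' → C .] counts as a complete item here).

Augment with C' → C and build the canonical LR(0) collection (I0 = CLOSURE({[C' → . C]}), then GOTO on every symbol after a dot until no new states appear). It has 11 states:
  I0: { [C → . - num], [C → . Y e], [C' → . C], [Y → . - C -], [Y → . e num e] }  — shift
  I1: { [C → - . num], [C → . - num], [C → . Y e], [Y → - . C -], [Y → . - C -], [Y → . e num e] }  — shift
  I2: { [C' → C .] }  — accept
  I3: { [C → Y . e] }  — shift
  I4: { [Y → e . num e] }  — shift
  I5: { [Y → e num . e] }  — shift
  I6: { [Y → e num e .] }  — reduce
  I7: { [C → Y e .] }  — reduce
  I8: { [Y → - C . -] }  — shift
  I9: { [C → - num .] }  — reduce
  I10: { [Y → - C - .] }  — reduce

Every state is either a pure shift/goto state or contains exactly one complete item and nothing to shift — no conflicts. The grammar is LR(0).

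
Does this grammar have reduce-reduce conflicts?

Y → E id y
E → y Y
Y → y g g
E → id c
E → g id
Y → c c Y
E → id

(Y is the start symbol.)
No reduce-reduce conflicts

Augment with Y' → Y and build the canonical LR(0) collection (I0 = CLOSURE({[Y' → . Y]}), then GOTO on every symbol after a dot until no new states appear). It has 16 states:
  I0: { [E → . g id], [E → . id c], [E → . id], [E → . y Y], [Y → . E id y], [Y → . c c Y], [Y → . y g g], [Y' → . Y] }  — shift
  I1: { [Y → E . id y] }  — shift
  I2: { [Y' → Y .] }  — accept
  I3: { [Y → c . c Y] }  — shift
  I4: { [E → g . id] }  — shift
  I5: { [E → id . c], [E → id .] }  — shift, reduce
  I6: { [E → . g id], [E → . id c], [E → . id], [E → . y Y], [E → y . Y], [Y → . E id y], [Y → . c c Y], [Y → . y g g], [Y → y . g g] }  — shift
  I7: { [E → y Y .] }  — reduce
  I8: { [E → g . id], [Y → y g . g] }  — shift
  I9: { [Y → y g g .] }  — reduce
  I10: { [E → g id .] }  — reduce
  I11: { [E → id c .] }  — reduce
  I12: { [E → . g id], [E → . id c], [E → . id], [E → . y Y], [Y → . E id y], [Y → . c c Y], [Y → . y g g], [Y → c c . Y] }  — shift
  I13: { [Y → c c Y .] }  — reduce
  I14: { [Y → E id . y] }  — shift
  I15: { [Y → E id y .] }  — reduce

No state contains more than one complete item.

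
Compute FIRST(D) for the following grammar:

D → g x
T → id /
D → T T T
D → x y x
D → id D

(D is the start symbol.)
To compute FIRST(D), examine every production with D on the left-hand side, reading each right-hand side left to right until a non-nullable symbol is reached.

FIRST sets of the other non-terminals involved (by the same procedure, iterated to a fixed point):
  FIRST(T) = { 'id' }

From D → g x:
  - g is a terminal: add 'g' and stop
From D → T T T:
  - T is a non-terminal: add FIRST(T) \ {ε} = { 'id' }
    T is not nullable, so stop
From D → x y x:
  - x is a terminal: add 'x' and stop
From D → id D:
  - id is a terminal: add 'id' and stop

Collecting: FIRST(D) = { 'g', 'id', 'x' }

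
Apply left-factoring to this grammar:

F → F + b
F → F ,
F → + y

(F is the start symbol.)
Left-factoring transforms A → αβ₁ | αβ₂ into A → αA' and A' → β₁ | β₂
(α is the longest common prefix among the alternatives). Repeat until
no nonterminal has two alternatives with a common prefix.

Round 1: F has alternatives sharing prefix 'F'. Introduce F': F → F F'
  Add: F' → + b
  Add: F' → ,

No remaining common prefixes — done.

Resulting grammar:
F → F F'
F' → + b
F' → ,
F → + y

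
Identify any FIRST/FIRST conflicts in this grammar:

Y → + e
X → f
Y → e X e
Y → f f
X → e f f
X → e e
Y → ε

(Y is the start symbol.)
Yes. X → e f f / X → e e on { 'e' }

A FIRST/FIRST conflict occurs when two productions N → α and N → β for the same non-terminal have FIRST(α) ∩ FIRST(β) ≠ ∅ (with ε ∈ FIRST of a nullable right-hand side, so two nullable alternatives also conflict).

Productions for Y:
  Y → + e: FIRST = { '+' }
  Y → e X e: FIRST = { 'e' }
  Y → f f: FIRST = { 'f' }
  Y → ε: FIRST = { ε }
Productions for X:
  X → f: FIRST = { 'f' }
  X → e f f: FIRST = { 'e' }
  X → e e: FIRST = { 'e' }

Conflict for X: X → e f f and X → e e
  Overlap: { 'e' }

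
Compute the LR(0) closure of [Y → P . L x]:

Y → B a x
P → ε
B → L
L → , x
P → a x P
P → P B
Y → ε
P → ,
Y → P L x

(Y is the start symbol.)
Start with: [Y → P . L x]
  [Y → P . L x] has the dot before L: add [L → . , x]
No further items can be added.

CLOSURE = { [L → . , x], [Y → P . L x] }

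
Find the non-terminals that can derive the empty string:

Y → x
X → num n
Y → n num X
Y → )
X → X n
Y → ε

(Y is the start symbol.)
{ 'Y' }

ε-productions: Y → ε
So Y is immediately nullable.
No further non-terminal can be added: every production for the remaining non-terminals contains a terminal or a non-nullable non-terminal.
Nullable = { 'Y' }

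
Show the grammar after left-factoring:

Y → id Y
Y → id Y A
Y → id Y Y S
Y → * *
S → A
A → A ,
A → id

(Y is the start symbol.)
Y → id Y Y'
Y' → ε
Y' → A
Y' → Y S
Y → * *
S → A
A → A ,
A → id

Left-factoring transforms A → αβ₁ | αβ₂ into A → αA' and A' → β₁ | β₂
(α is the longest common prefix among the alternatives). Repeat until
no nonterminal has two alternatives with a common prefix.

Round 1: Y has alternatives sharing prefix 'id Y'. Introduce Y': Y → id Y Y'
  Add: Y' → ε
  Add: Y' → A
  Add: Y' → Y S

No remaining common prefixes — done.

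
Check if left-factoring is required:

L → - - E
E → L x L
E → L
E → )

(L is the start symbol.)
Left-factoring is needed when two productions for the same non-terminal
share a common prefix on the right-hand side.

Productions for E:
  E → L x L
  E → L
  E → )

Found common prefix 'L' in productions for E

Answer: Yes, E has productions with common prefix 'L'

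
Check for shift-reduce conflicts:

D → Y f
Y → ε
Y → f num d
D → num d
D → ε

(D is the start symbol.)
A shift-reduce conflict occurs when an LR(0) state has both:
  - a complete (reduce) item [A → α .] (dot at the end), and
  - a shift item [B → β . c γ] (dot before a terminal).

Augment with D' → D and build the canonical LR(0) collection (I0 = CLOSURE({[D' → . D]}), then GOTO on every symbol after a dot until no new states appear). It has 9 states:
  I0: { [D → . Y f], [D → . num d], [D → .], [D' → . D], [Y → . f num d], [Y → .] }  — shift, 2 reduces
  I1: { [D' → D .] }  — accept
  I2: { [D → Y . f] }  — shift
  I3: { [Y → f . num d] }  — shift
  I4: { [D → num . d] }  — shift
  I5: { [D → num d .] }  — reduce
  I6: { [Y → f num . d] }  — shift
  I7: { [Y → f num d .] }  — reduce
  I8: { [D → Y f .] }  — reduce

I0 contains reduce items [D → .], [Y → .] and shift items [D → . num d], [Y → . f num d] — shift-reduce conflict.

Answer: Yes — I0: [D → .] vs [D → . num d]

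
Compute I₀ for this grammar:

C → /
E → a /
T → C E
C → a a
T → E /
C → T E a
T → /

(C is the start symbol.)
{ [C → . /], [C → . T E a], [C → . a a], [C' → . C], [E → . a /], [T → . /], [T → . C E], [T → . E /] }

First, augment the grammar with C' → C
I₀ = CLOSURE({ [C' → . C] }):
  [C' → . C] has the dot before C: add [C → . /], [C → . a a], [C → . T E a]
  [C → . T E a] has the dot before T: add [T → . C E], [T → . E /], [T → . /]
  [T → . E /] has the dot before E: add [E → . a /]
No further items can be added.

I₀ = { [C → . /], [C → . T E a], [C → . a a], [C' → . C], [E → . a /], [T → . /], [T → . C E], [T → . E /] }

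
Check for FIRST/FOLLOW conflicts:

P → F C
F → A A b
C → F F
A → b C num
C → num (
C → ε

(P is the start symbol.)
Nullable non-terminals: C.
FIRST sets used below: FIRST(F) = { 'b' }

C: nullable alternative(s) C → ε; FOLLOW(C) = { $, 'num' }
  C → F F: FIRST \ {ε} = { 'b' } — disjoint from FOLLOW(C)
  C → num (: FIRST \ {ε} = { 'num' } — overlaps FOLLOW(C) on { 'num' }: CONFLICT
  C → ε: FIRST \ {ε} = { } — this is the only nullable alternative, skip

A, F, P have no nullable alternative, so no FIRST/FOLLOW check is needed there.

So the grammar has 1 FIRST/FOLLOW conflict (marked CONFLICT above).

Answer: Yes. C → num '(' with FOLLOW(C) on { 'num' }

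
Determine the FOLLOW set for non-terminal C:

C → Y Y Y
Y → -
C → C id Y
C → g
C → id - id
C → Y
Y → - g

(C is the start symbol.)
C is the start symbol, so $ ∈ FOLLOW(C).
In C → C id Y: C is followed by id Y, add FIRST(id Y) \ {ε} = { 'id' }

Taking the union: FOLLOW(C) = { $, 'id' }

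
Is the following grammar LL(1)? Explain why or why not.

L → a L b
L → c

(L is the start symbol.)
Yes, the grammar is LL(1).

For L:
  PREDICT(L → a L b) = { 'a' }
  PREDICT(L → c) = { 'c' }

All predict sets are disjoint. The grammar IS LL(1).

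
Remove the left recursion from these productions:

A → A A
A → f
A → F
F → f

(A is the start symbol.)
A is directly left-recursive. The standard transformation for
  A → A α₁ | ... | A α_m | β₁ | ... | β_n
is
  A  → β₁ A' | ... | β_n A'
  A' → α₁ A' | ... | α_m A' | ε

A → f becomes A → f A'
A → F becomes A → F A'
A → A A becomes A' → A A'
Add A' → ε

Productions for other non-terminals are unchanged:
  F → f

Resulting grammar:
A → f A'
A → F A'
A' → A A'
A' → ε
F → f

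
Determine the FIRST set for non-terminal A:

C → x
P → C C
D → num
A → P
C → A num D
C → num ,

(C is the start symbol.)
{ 'num', 'x' }

To compute FIRST(A), examine every production with A on the left-hand side, reading each right-hand side left to right until a non-nullable symbol is reached.

FIRST sets of the other non-terminals involved (by the same procedure, iterated to a fixed point):
  FIRST(P) = { 'num', 'x' }

From A → P:
  - P is a non-terminal: add FIRST(P) \ {ε} = { 'num', 'x' }
    P is not nullable, so stop

Collecting: FIRST(A) = { 'num', 'x' }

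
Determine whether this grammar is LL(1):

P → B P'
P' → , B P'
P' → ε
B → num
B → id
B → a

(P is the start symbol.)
Yes, the grammar is LL(1).

Relevant sets:
  FOLLOW(P') = { $ }

For P':
  PREDICT(P' → ',' B P') = { ',' }
  PREDICT(P' → ε) = { $ }
For B:
  PREDICT(B → num) = { 'num' }
  PREDICT(B → id) = { 'id' }
  PREDICT(B → a) = { 'a' }
P has a single production, so nothing to check there.

All predict sets are disjoint. The grammar IS LL(1).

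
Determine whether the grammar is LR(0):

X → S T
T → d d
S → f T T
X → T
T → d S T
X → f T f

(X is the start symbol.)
Yes, the grammar is LR(0)

A grammar is LR(0) if no state in the canonical LR(0) collection has:
  - both a shift item (dot before a terminal) and a complete item (shift-reduce conflict), or
  - two or more complete items (reduce-reduce conflict; the accept item [X' → X .] counts as a complete item here).

Augment with X' → X and build the canonical LR(0) collection (I0 = CLOSURE({[X' → . X]}), then GOTO on every symbol after a dot until no new states appear). It has 15 states:
  I0: { [S → . f T T], [T → . d S T], [T → . d d], [X → . S T], [X → . T], [X → . f T f], [X' → . X] }  — shift
  I1: { [T → . d S T], [T → . d d], [X → S . T] }  — shift
  I2: { [X → T .] }  — reduce
  I3: { [X' → X .] }  — accept
  I4: { [S → . f T T], [T → d . S T], [T → d . d] }  — shift
  I5: { [S → f . T T], [T → . d S T], [T → . d d], [X → f . T f] }  — shift
  I6: { [S → f T . T], [T → . d S T], [T → . d d], [X → f T . f] }  — shift
  I7: { [S → f T T .] }  — reduce
  I8: { [X → f T f .] }  — reduce
  I9: { [T → . d S T], [T → . d d], [T → d S . T] }  — shift
  I10: { [T → d d .] }  — reduce
  I11: { [S → f . T T], [T → . d S T], [T → . d d] }  — shift
  I12: { [S → f T . T], [T → . d S T], [T → . d d] }  — shift
  I13: { [T → d S T .] }  — reduce
  I14: { [X → S T .] }  — reduce

Every state is either a pure shift/goto state or contains exactly one complete item and nothing to shift — no conflicts. The grammar is LR(0).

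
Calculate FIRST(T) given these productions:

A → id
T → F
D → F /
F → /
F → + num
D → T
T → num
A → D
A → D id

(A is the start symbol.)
{ '+', '/', 'num' }

To compute FIRST(T), examine every production with T on the left-hand side, reading each right-hand side left to right until a non-nullable symbol is reached.

FIRST sets of the other non-terminals involved (by the same procedure, iterated to a fixed point):
  FIRST(F) = { '+', '/' }

From T → F:
  - F is a non-terminal: add FIRST(F) \ {ε} = { '+', '/' }
    F is not nullable, so stop
From T → num:
  - num is a terminal: add 'num' and stop

Collecting: FIRST(T) = { '+', '/', 'num' }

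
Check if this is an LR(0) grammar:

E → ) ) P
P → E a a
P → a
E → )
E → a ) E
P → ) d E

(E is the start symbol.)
No. Shift-reduce conflict between [E → ) .] and [E → ) . ) P]

A grammar is LR(0) if no state in the canonical LR(0) collection has:
  - both a shift item (dot before a terminal) and a complete item (shift-reduce conflict), or
  - two or more complete items (reduce-reduce conflict; the accept item [E' → E .] counts as a complete item here).

Augment with E' → E and build the canonical LR(0) collection (I0 = CLOSURE({[E' → . E]}), then GOTO on every symbol after a dot until no new states appear). It has 15 states:
  I0: { [E → . ) ) P], [E → . )], [E → . a ) E], [E' → . E] }  — shift
  I1: { [E → ) . ) P], [E → ) .] }  — shift, reduce
  I2: { [E' → E .] }  — accept
  I3: { [E → a . ) E] }  — shift
  I4: { [E → . ) ) P], [E → . )], [E → . a ) E], [E → a ) . E] }  — shift
  I5: { [E → a ) E .] }  — reduce
  I6: { [E → ) ) . P], [E → . ) ) P], [E → . )], [E → . a ) E], [P → . ) d E], [P → . E a a], [P → . a] }  — shift
  I7: { [E → ) . ) P], [E → ) .], [P → ) . d E] }  — shift, reduce
  I8: { [P → E . a a] }  — shift
  I9: { [E → ) ) P .] }  — reduce
  I10: { [E → a . ) E], [P → a .] }  — shift, reduce
  I11: { [P → E a . a] }  — shift
  I12: { [P → E a a .] }  — reduce
  I13: { [E → . ) ) P], [E → . )], [E → . a ) E], [P → ) d . E] }  — shift
  I14: { [P → ) d E .] }  — reduce

Conflict in state I1:
  Shift-reduce conflict between [E → ) .] and [E → ) . ) P]
So the grammar is NOT LR(0).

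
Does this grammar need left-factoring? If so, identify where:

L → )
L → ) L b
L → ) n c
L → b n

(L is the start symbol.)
Yes, L has productions with common prefix ')'

Left-factoring is needed when two productions for the same non-terminal
share a common prefix on the right-hand side.

Productions for L:
  L → )
  L → ) L b
  L → ) n c
  L → b n

Found common prefix ')' in productions for L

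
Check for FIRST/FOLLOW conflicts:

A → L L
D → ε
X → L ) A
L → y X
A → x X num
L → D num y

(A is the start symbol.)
Nullable non-terminals: D.
D has a nullable alternative but only one production, so nothing to check.

A, L, X have no nullable alternative, so no FIRST/FOLLOW check is needed there.

No FIRST/FOLLOW conflicts found.

Answer: No FIRST/FOLLOW conflicts.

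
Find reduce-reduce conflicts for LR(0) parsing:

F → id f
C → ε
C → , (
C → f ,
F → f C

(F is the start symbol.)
No reduce-reduce conflicts

Augment with F' → F and build the canonical LR(0) collection (I0 = CLOSURE({[F' → . F]}), then GOTO on every symbol after a dot until no new states appear). It has 10 states:
  I0: { [F → . f C], [F → . id f], [F' → . F] }  — shift
  I1: { [F' → F .] }  — accept
  I2: { [C → . , (], [C → . f ,], [C → .], [F → f . C] }  — shift, reduce
  I3: { [F → id . f] }  — shift
  I4: { [F → id f .] }  — reduce
  I5: { [C → , . (] }  — shift
  I6: { [F → f C .] }  — reduce
  I7: { [C → f . ,] }  — shift
  I8: { [C → f , .] }  — reduce
  I9: { [C → , ( .] }  — reduce

No state contains more than one complete item.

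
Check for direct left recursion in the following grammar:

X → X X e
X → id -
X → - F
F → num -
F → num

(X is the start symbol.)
X → X X e: LEFT RECURSIVE (starts with X)
X → id -: starts with id
X → - F: starts with '-'
F → num -: starts with num
F → num: starts with num

The grammar has direct left recursion on: X.

Answer: Yes, X is left-recursive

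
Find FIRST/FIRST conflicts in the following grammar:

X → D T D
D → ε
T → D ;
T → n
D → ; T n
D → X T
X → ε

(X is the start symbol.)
A FIRST/FIRST conflict occurs when two productions N → α and N → β for the same non-terminal have FIRST(α) ∩ FIRST(β) ≠ ∅ (with ε ∈ FIRST of a nullable right-hand side, so two nullable alternatives also conflict).

FIRST sets of the non-terminals at (or reachable through a nullable prefix from) the front of some alternative:
  FIRST(D) = { ';', 'n', ε }
  FIRST(T) = { ';', 'n' }
  FIRST(X) = { ';', 'n', ε }

Productions for X:
  X → D T D: FIRST = { ';', 'n' }
  X → ε: FIRST = { ε }
Productions for D:
  D → ε: FIRST = { ε }
  D → ; T n: FIRST = { ';' }
  D → X T: FIRST = { ';', 'n' }
Productions for T:
  T → D ;: FIRST = { ';', 'n' }
  T → n: FIRST = { 'n' }

Conflict for D: D → ; T n and D → X T
  Overlap: { ';' }
Conflict for T: T → D ; and T → n
  Overlap: { 'n' }

Answer: Yes. D → ';' T n / D → X T on { ';' }; T → D ';' / T → n on { 'n' }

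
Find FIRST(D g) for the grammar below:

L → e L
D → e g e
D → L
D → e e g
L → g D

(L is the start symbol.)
FIRST sets of the non-terminals involved (from the grammar, by fixed-point iteration):
  FIRST(D) = { 'e', 'g' }

To compute FIRST(D g), process the symbols left to right:
Symbol D is a non-terminal. Add FIRST(D) \ {ε} = { 'e', 'g' }
D is not nullable (ε ∉ FIRST(D)), so stop here.
FIRST(D g) = { 'e', 'g' }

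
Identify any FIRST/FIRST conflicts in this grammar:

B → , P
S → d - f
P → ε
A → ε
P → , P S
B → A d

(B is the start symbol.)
A FIRST/FIRST conflict occurs when two productions N → α and N → β for the same non-terminal have FIRST(α) ∩ FIRST(β) ≠ ∅ (with ε ∈ FIRST of a nullable right-hand side, so two nullable alternatives also conflict).

FIRST sets of the non-terminals at (or reachable through a nullable prefix from) the front of some alternative:
  FIRST(A) = { ε }

Productions for B:
  B → , P: FIRST = { ',' }
  B → A d: FIRST = { 'd' }
Productions for P:
  P → ε: FIRST = { ε }
  P → , P S: FIRST = { ',' }
S, A have only one production, so no FIRST/FIRST conflict is possible there.

All alternatives of each non-terminal have pairwise disjoint FIRST sets.

Answer: No FIRST/FIRST conflicts.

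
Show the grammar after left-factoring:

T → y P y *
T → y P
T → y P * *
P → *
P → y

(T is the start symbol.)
Left-factoring transforms A → αβ₁ | αβ₂ into A → αA' and A' → β₁ | β₂
(α is the longest common prefix among the alternatives). Repeat until
no nonterminal has two alternatives with a common prefix.

Round 1: T has alternatives sharing prefix 'y P'. Introduce T': T → y P T'
  Add: T' → y *
  Add: T' → ε
  Add: T' → * *

No remaining common prefixes — done.

Resulting grammar:
T → y P T'
T' → y *
T' → ε
T' → * *
P → *
P → y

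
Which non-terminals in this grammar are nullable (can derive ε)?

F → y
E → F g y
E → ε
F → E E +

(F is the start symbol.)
ε-productions: E → ε
So E is immediately nullable.
No further non-terminal can be added: every production for the remaining non-terminals contains a terminal or a non-nullable non-terminal.
Nullable = { 'E' }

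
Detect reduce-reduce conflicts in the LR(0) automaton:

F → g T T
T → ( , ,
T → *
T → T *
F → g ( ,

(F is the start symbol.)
A reduce-reduce conflict occurs when an LR(0) state has two complete items [A → α .] and [B → β .] — both call for a reduction, and with no lookahead the parser cannot choose between them.

Augment with F' → F and build the canonical LR(0) collection (I0 = CLOSURE({[F' → . F]}), then GOTO on every symbol after a dot until no new states appear). It has 13 states:
  I0: { [F → . g ( ,], [F → . g T T], [F' → . F] }  — shift
  I1: { [F' → F .] }  — accept
  I2: { [F → g . ( ,], [F → g . T T], [T → . ( , ,], [T → . *], [T → . T *] }  — shift
  I3: { [F → g ( . ,], [T → ( . , ,] }  — shift
  I4: { [T → * .] }  — reduce
  I5: { [F → g T . T], [T → . ( , ,], [T → . *], [T → . T *], [T → T . *] }  — shift
  I6: { [T → ( . , ,] }  — shift
  I7: { [T → * .], [T → T * .] }  — 2 reduces
  I8: { [F → g T T .], [T → T . *] }  — shift, reduce
  I9: { [T → T * .] }  — reduce
  I10: { [T → ( , . ,] }  — shift
  I11: { [T → ( , , .] }  — reduce
  I12: { [F → g ( , .], [T → ( , . ,] }  — shift, reduce

I7 contains complete items [T → * .], [T → T * .] — reduce-reduce conflict.

Answer: Yes — I7: [T → * .] vs [T → T * .]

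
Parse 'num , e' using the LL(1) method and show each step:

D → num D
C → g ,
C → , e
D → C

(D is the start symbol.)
LL(1) parsing maintains a stack (initially the start symbol over $) and the input. At each step: if the stack top is a terminal, match it against the current input token; if it is a non-terminal N, replace it with the RHS of M[N, lookahead] (the unique production whose predict set contains the lookahead).

Stack is shown with the top on the left.

Stack    Input      Action
--------------------------
D $      num , e $  output D → num D
num D $  num , e $  match 'num'
D $      , e $      output D → C
C $      , e $      output C → , e
, e $    , e $      match ','
e $      e $        match 'e'
$        $          accept

The string is accepted.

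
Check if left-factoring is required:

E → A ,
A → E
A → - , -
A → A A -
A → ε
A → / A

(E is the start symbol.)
No, left-factoring is not needed

Left-factoring is needed when two productions for the same non-terminal
share a common prefix on the right-hand side.

Productions for A:
  A → E
  A → - , -
  A → A A -
  A → ε
  A → / A

No common prefixes found.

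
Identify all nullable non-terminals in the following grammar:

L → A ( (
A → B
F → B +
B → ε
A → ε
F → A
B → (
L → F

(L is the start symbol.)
{ 'A', 'B', 'F', 'L' }

A non-terminal is nullable if it can derive ε (the empty string): either it has an ε-production, or it has a production whose right-hand side consists entirely of nullable non-terminals.

ε-productions: B → ε, A → ε
So B, A are immediately nullable.
F → A: every symbol on the right is nullable, so F is nullable too.
L → F: every symbol on the right is nullable, so L is nullable too.
Every non-terminal is now nullable.
Nullable = { 'A', 'B', 'F', 'L' }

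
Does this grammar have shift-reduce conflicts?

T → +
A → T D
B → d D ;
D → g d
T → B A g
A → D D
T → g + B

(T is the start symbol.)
No shift-reduce conflicts

Augment with T' → T and build the canonical LR(0) collection (I0 = CLOSURE({[T' → . T]}), then GOTO on every symbol after a dot until no new states appear). It has 19 states:
  I0: { [B → . d D ;], [T → . +], [T → . B A g], [T → . g + B], [T' → . T] }  — shift
  I1: { [T → + .] }  — reduce
  I2: { [A → . D D], [A → . T D], [B → . d D ;], [D → . g d], [T → . +], [T → . B A g], [T → . g + B], [T → B . A g] }  — shift
  I3: { [T' → T .] }  — accept
  I4: { [B → d . D ;], [D → . g d] }  — shift
  I5: { [T → g . + B] }  — shift
  I6: { [B → . d D ;], [T → g + . B] }  — shift
  I7: { [T → g + B .] }  — reduce
  I8: { [B → d D . ;] }  — shift
  I9: { [D → g . d] }  — shift
  I10: { [D → g d .] }  — reduce
  I11: { [B → d D ; .] }  — reduce
  I12: { [T → B A . g] }  — shift
  I13: { [A → D . D], [D → . g d] }  — shift
  I14: { [A → T . D], [D → . g d] }  — shift
  I15: { [D → g . d], [T → g . + B] }  — shift
  I16: { [A → T D .] }  — reduce
  I17: { [A → D D .] }  — reduce
  I18: { [T → B A g .] }  — reduce

No state contains both a complete item and a shift item.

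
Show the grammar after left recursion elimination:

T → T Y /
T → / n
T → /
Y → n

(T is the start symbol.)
T → / n T'
T → / T'
T' → Y / T'
T' → ε
Y → n

T is directly left-recursive. The standard transformation for
  A → A α₁ | ... | A α_m | β₁ | ... | β_n
is
  A  → β₁ A' | ... | β_n A'
  A' → α₁ A' | ... | α_m A' | ε

T → / n becomes T → / n T'
T → / becomes T → / T'
T → T Y / becomes T' → Y / T'
Add T' → ε

Productions for other non-terminals are unchanged:
  Y → n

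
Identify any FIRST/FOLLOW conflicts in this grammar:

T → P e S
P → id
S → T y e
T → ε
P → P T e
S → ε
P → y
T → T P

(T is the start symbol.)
A FIRST/FOLLOW conflict occurs when a non-terminal N has a nullable alternative N → β (β ⇒* ε) and another alternative N → α with FIRST(α) ∩ FOLLOW(N) ≠ ∅: on such a lookahead the parser cannot decide between expanding α and letting N vanish via β.

Nullable non-terminals: S, T.
FIRST sets used below: FIRST(T) = { 'id', 'y', ε }, FIRST(P) = { 'id', 'y' }

S: nullable alternative(s) S → ε; FOLLOW(S) = { $, 'e', 'id', 'y' }
  S → T y e: FIRST \ {ε} = { 'id', 'y' } — overlaps FOLLOW(S) on { 'id', 'y' }: CONFLICT
  S → ε: FIRST \ {ε} = { } — this is the only nullable alternative, skip

T: nullable alternative(s) T → ε; FOLLOW(T) = { $, 'e', 'id', 'y' }
  T → P e S: FIRST \ {ε} = { 'id', 'y' } — overlaps FOLLOW(T) on { 'id', 'y' }: CONFLICT
  T → ε: FIRST \ {ε} = { } — this is the only nullable alternative, skip
  T → T P: FIRST \ {ε} = { 'id', 'y' } — overlaps FOLLOW(T) on { 'id', 'y' }: CONFLICT

P has no nullable alternative, so no FIRST/FOLLOW check is needed there.

So the grammar has 3 FIRST/FOLLOW conflicts (marked CONFLICT above).

Answer: Yes. T → P e S with FOLLOW(T) on { 'id', 'y' }; T → T P with FOLLOW(T) on { 'id', 'y' }; S → T y e with FOLLOW(S) on { 'id', 'y' }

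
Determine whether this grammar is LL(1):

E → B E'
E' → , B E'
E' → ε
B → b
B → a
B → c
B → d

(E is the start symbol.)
Yes, the grammar is LL(1).

A grammar is LL(1) if for each non-terminal N with multiple productions, the predict sets of those productions are pairwise disjoint, where PREDICT(N → α) = (FIRST(α) \ {ε}) ∪ (FOLLOW(N) if α ⇒* ε).

Relevant sets:
  FOLLOW(E') = { $ }

For E':
  PREDICT(E' → ',' B E') = { ',' }
  PREDICT(E' → ε) = { $ }
For B:
  PREDICT(B → b) = { 'b' }
  PREDICT(B → a) = { 'a' }
  PREDICT(B → c) = { 'c' }
  PREDICT(B → d) = { 'd' }
E has a single production, so nothing to check there.

All predict sets are disjoint. The grammar IS LL(1).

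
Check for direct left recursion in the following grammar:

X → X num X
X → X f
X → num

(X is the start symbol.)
Yes, X is left-recursive

X → X num X: LEFT RECURSIVE (starts with X)
X → X f: LEFT RECURSIVE (starts with X)
X → num: starts with num

The grammar has direct left recursion on: X.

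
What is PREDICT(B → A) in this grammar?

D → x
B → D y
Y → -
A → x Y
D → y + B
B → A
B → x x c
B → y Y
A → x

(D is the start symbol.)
PREDICT(B → A) = (FIRST(RHS) \ {ε}) ∪ (FOLLOW(B) if ε ∈ FIRST(RHS), i.e. RHS ⇒* ε)
FIRST(A) = { 'x' }
FIRST(A) = { 'x' }
ε ∉ FIRST(A), so FOLLOW(B) is not added.
PREDICT(B → A) = { 'x' }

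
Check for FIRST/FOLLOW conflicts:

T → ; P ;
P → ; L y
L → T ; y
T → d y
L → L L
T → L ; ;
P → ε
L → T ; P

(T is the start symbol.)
A FIRST/FOLLOW conflict occurs when a non-terminal N has a nullable alternative N → β (β ⇒* ε) and another alternative N → α with FIRST(α) ∩ FOLLOW(N) ≠ ∅: on such a lookahead the parser cannot decide between expanding α and letting N vanish via β.

Nullable non-terminals: P.

P: nullable alternative(s) P → ε; FOLLOW(P) = { ';', 'd', 'y' }
  P → ; L y: FIRST \ {ε} = { ';' } — overlaps FOLLOW(P) on { ';' }: CONFLICT
  P → ε: FIRST \ {ε} = { } — this is the only nullable alternative, skip

L, T have no nullable alternative, so no FIRST/FOLLOW check is needed there.

So the grammar has 1 FIRST/FOLLOW conflict (marked CONFLICT above).

Answer: Yes. P → ';' L y with FOLLOW(P) on { ';' }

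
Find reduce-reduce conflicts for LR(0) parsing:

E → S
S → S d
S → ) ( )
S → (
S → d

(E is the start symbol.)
A reduce-reduce conflict occurs when an LR(0) state has two complete items [A → α .] and [B → β .] — both call for a reduction, and with no lookahead the parser cannot choose between them.

Augment with E' → E and build the canonical LR(0) collection (I0 = CLOSURE({[E' → . E]}), then GOTO on every symbol after a dot until no new states appear). It has 9 states:
  I0: { [E → . S], [E' → . E], [S → . (], [S → . ) ( )], [S → . S d], [S → . d] }  — shift
  I1: { [S → ( .] }  — reduce
  I2: { [S → ) . ( )] }  — shift
  I3: { [E' → E .] }  — accept
  I4: { [E → S .], [S → S . d] }  — shift, reduce
  I5: { [S → d .] }  — reduce
  I6: { [S → S d .] }  — reduce
  I7: { [S → ) ( . )] }  — shift
  I8: { [S → ) ( ) .] }  — reduce

No state contains more than one complete item.

Answer: No reduce-reduce conflicts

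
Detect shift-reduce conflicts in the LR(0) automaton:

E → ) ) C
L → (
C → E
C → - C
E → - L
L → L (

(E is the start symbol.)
Yes — I5: [E → - L .] vs [L → L . (]

Augment with E' → E and build the canonical LR(0) collection (I0 = CLOSURE({[E' → . E]}), then GOTO on every symbol after a dot until no new states appear). It has 12 states:
  I0: { [E → . ) ) C], [E → . - L], [E' → . E] }  — shift
  I1: { [E → ) . ) C] }  — shift
  I2: { [E → - . L], [L → . (], [L → . L (] }  — shift
  I3: { [E' → E .] }  — accept
  I4: { [L → ( .] }  — reduce
  I5: { [E → - L .], [L → L . (] }  — shift, reduce
  I6: { [L → L ( .] }  — reduce
  I7: { [C → . - C], [C → . E], [E → ) ) . C], [E → . ) ) C], [E → . - L] }  — shift
  I8: { [C → - . C], [C → . - C], [C → . E], [E → - . L], [E → . ) ) C], [E → . - L], [L → . (], [L → . L (] }  — shift
  I9: { [E → ) ) C .] }  — reduce
  I10: { [C → E .] }  — reduce
  I11: { [C → - C .] }  — reduce

I5 contains reduce item [E → - L .] and shift item [L → L . (] — shift-reduce conflict.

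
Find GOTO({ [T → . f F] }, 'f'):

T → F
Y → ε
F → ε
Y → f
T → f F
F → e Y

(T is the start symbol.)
{ [F → . e Y], [F → .], [T → f . F] }

GOTO(I, 'f') = CLOSURE({ [A → αX.β] : [A → α.Xβ] ∈ I, X = 'f' })

Items with dot before 'f', with the dot advanced:
  [T → . f F] → [T → f . F]
Closure of the advanced items:
  [T → f . F] has the dot before F: add [F → .], [F → . e Y]

GOTO = { [F → . e Y], [F → .], [T → f . F] }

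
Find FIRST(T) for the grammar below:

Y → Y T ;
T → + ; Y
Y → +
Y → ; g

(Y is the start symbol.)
{ '+' }

From T → + ; Y:
  - '+' is a terminal: add '+' and stop

Collecting: FIRST(T) = { '+' }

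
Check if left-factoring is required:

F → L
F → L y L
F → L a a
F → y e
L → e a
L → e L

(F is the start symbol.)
Left-factoring is needed when two productions for the same non-terminal
share a common prefix on the right-hand side.

Productions for F:
  F → L
  F → L y L
  F → L a a
  F → y e
Productions for L:
  L → e a
  L → e L

Found common prefix 'L' in productions for F
Found common prefix 'e' in productions for L

Answer: Yes, F has productions with common prefix 'L'; L has productions with common prefix 'e'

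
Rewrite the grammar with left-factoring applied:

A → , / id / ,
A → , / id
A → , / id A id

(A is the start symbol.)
A → , / id A'
A' → / ,
A' → ε
A' → A id

Left-factoring transforms A → αβ₁ | αβ₂ into A → αA' and A' → β₁ | β₂
(α is the longest common prefix among the alternatives). Repeat until
no nonterminal has two alternatives with a common prefix.

Round 1: A has alternatives sharing prefix ', / id'. Introduce A': A → , / id A'
  Add: A' → / ,
  Add: A' → ε
  Add: A' → A id

No remaining common prefixes — done.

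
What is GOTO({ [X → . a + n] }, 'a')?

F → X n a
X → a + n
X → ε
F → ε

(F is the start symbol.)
GOTO(I, 'a') = CLOSURE({ [A → αX.β] : [A → α.Xβ] ∈ I, X = 'a' })

Items with dot before 'a', with the dot advanced:
  [X → . a + n] → [X → a . + n]
Closure adds nothing (no advanced item has the dot before a non-terminal).

GOTO = { [X → a . + n] }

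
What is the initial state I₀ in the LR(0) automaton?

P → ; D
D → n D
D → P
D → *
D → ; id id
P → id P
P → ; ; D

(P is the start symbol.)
{ [P → . ; ; D], [P → . ; D], [P → . id P], [P' → . P] }

First, augment the grammar with P' → P
I₀ = CLOSURE({ [P' → . P] }):
  [P' → . P] has the dot before P: add [P → . ; D], [P → . id P], [P → . ; ; D]
No further items can be added.

I₀ = { [P → . ; ; D], [P → . ; D], [P → . id P], [P' → . P] }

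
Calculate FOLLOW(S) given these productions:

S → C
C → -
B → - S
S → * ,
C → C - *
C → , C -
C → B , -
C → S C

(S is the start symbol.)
S is the start symbol, so $ ∈ FOLLOW(S).
In B → - S: S is at the end, add FOLLOW(B)
In C → S C: S is followed by C, add FIRST(C) \ {ε} = { '*', ',', '-' }

The FOLLOW sets referred to above (computed the same way, to a fixed point):
  FOLLOW(B) = { ',' }

Taking the union: FOLLOW(S) = { $, '*', ',', '-' }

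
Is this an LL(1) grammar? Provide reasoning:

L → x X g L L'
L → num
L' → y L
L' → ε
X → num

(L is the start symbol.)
A grammar is LL(1) if for each non-terminal N with multiple productions, the predict sets of those productions are pairwise disjoint, where PREDICT(N → α) = (FIRST(α) \ {ε}) ∪ (FOLLOW(N) if α ⇒* ε).

Relevant sets:
  FOLLOW(L') = { $, 'y' }

For L:
  PREDICT(L → x X g L L') = { 'x' }
  PREDICT(L → num) = { 'num' }
For L':
  PREDICT(L' → y L) = { 'y' }
  PREDICT(L' → ε) = { $, 'y' }
X has a single production, so nothing to check there.

Conflict found: Predict set conflict for L': { 'y' }
The grammar is NOT LL(1).

Answer: No. Predict set conflict for L': { 'y' }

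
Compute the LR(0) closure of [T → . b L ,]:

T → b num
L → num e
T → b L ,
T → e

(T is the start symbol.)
{ [T → . b L ,] }

To compute CLOSURE, for each item [A → α.Bβ] where B is a non-terminal, add [B → .γ] for all productions B → γ; repeat for the newly added items until nothing changes.

Start with: [T → . b L ,]
The dot precedes the terminal b, so nothing is added.

CLOSURE = { [T → . b L ,] }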